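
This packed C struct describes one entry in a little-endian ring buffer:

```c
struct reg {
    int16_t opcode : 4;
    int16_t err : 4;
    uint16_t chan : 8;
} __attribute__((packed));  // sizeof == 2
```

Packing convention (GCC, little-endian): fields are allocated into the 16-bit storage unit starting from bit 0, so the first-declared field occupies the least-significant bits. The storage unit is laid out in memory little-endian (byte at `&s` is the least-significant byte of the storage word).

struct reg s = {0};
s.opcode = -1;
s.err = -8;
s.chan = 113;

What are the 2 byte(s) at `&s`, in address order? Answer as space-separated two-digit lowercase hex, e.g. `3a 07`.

opcode:4 = -1 → 0xf << 0 → word 0x000f
err:4 = -8 → 0x8 << 4 → word 0x008f
chan:8 = 113 → 0x71 << 8 → word 0x718f
word = 0x718f → little-endian bytes:
  [0]=0x8f  [1]=0x71

8f 71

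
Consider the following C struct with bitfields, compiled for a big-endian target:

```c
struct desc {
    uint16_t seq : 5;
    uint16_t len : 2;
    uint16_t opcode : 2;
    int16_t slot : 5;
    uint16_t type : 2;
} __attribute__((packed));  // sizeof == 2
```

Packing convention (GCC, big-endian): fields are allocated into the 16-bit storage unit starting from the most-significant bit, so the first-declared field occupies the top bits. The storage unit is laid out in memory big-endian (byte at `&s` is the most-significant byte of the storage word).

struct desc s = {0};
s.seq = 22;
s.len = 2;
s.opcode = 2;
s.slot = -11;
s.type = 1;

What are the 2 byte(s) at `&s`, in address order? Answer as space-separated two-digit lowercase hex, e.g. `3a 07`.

seq:5 = 22 → 0x16 << 11 → word 0xb000
len:2 = 2 → 0x2 << 9 → word 0xb400
opcode:2 = 2 → 0x2 << 7 → word 0xb500
slot:5 = -11 → 0x15 << 2 → word 0xb554
type:2 = 1 → 0x1 << 0 → word 0xb555
word = 0xb555 → big-endian bytes:
  [0]=0xb5  [1]=0x55

b5 55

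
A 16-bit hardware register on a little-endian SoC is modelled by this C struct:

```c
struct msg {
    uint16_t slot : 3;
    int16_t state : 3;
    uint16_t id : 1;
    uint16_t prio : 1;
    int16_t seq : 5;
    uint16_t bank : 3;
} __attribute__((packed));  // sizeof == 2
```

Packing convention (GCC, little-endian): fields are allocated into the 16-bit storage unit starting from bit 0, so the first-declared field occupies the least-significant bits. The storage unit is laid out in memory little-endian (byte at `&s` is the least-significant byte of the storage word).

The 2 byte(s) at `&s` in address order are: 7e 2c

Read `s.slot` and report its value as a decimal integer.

[0]=0x7e [1]=0x2c (little-endian) → word 0x2c7e
slot:3 @ bit 0 → (0x2c7e>>0)&0x7 = 0x6  ←
state:3 @ bit 3 → (0x2c7e>>3)&0x7 = 0x7
id:1 @ bit 6 → (0x2c7e>>6)&0x1 = 0x1
prio:1 @ bit 7 → (0x2c7e>>7)&0x1 = 0x0
seq:5 @ bit 8 → (0x2c7e>>8)&0x1f = 0xc
bank:3 @ bit 13 → (0x2c7e>>13)&0x7 = 0x1

6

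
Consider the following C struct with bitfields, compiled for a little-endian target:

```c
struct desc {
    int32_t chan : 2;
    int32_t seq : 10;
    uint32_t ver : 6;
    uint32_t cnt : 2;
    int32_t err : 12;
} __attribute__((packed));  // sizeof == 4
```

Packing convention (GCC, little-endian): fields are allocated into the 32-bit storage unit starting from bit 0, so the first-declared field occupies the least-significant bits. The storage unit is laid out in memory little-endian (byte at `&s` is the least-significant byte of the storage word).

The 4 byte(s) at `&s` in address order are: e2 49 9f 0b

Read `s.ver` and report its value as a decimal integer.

52

[0]=0xe2 [1]=0x49 [2]=0x9f [3]=0x0b (little-endian) → word 0x0b9f49e2
chan [0+:2] = (word>>0) & 0x3 = 2
seq [2+:10] = (word>>2) & 0x3ff = 632
ver [12+:6] = (word>>12) & 0x3f = 52  ←
cnt [18+:2] = (word>>18) & 0x3 = 3
err [20+:12] = (word>>20) & 0xfff = 185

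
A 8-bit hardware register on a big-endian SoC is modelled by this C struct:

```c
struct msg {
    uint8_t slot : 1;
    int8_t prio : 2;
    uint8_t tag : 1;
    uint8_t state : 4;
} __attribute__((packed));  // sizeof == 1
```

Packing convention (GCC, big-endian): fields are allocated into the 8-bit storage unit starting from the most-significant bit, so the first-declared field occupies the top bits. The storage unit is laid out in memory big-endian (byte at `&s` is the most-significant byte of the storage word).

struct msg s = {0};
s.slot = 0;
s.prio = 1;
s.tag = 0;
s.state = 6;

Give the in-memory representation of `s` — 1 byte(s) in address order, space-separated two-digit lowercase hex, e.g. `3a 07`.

slot:1 = 0 → 0x0 << 7 → word 0x00
prio:2 = 1 → 0x1 << 5 → word 0x20
tag:1 = 0 → 0x0 << 4 → word 0x20
state:4 = 6 → 0x6 << 0 → word 0x26
word = 0x26 → big-endian bytes:
  [0]=0x26

26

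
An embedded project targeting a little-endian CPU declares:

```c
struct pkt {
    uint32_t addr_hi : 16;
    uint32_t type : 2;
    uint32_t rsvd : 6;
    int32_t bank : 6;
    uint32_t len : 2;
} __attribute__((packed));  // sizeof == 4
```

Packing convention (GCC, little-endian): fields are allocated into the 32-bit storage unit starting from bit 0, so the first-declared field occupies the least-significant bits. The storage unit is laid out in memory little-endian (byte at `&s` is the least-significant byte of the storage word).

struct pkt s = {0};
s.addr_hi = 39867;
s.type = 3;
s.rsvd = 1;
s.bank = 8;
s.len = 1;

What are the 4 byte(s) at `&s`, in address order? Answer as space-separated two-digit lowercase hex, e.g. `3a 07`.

bb 9b 07 48

addr_hi (16b) val=39867 bits=0x9bbb at bit 0: 0x00009bbb
type (2b) val=3 bits=0x3 at bit 16: 0x00039bbb
rsvd (6b) val=1 bits=0x1 at bit 18: 0x00079bbb
bank (6b) val=8 bits=0x8 at bit 24: 0x08079bbb
len (2b) val=1 bits=0x1 at bit 30: 0x48079bbb
word = 0x48079bbb → little-endian bytes:
  [0]=0xbb  [1]=0x9b  [2]=0x07  [3]=0x48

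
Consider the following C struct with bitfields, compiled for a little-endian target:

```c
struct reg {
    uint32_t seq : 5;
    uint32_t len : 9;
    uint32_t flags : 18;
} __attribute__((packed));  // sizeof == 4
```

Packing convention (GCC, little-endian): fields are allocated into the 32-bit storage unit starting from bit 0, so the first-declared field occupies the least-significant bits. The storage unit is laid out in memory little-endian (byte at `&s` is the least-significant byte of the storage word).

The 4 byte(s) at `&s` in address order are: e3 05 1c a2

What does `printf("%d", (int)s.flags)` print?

166000

[0]=0xe3 [1]=0x05 [2]=0x1c [3]=0xa2 (little-endian) → word 0xa21c05e3
seq [0+:5] = (word>>0) & 0x1f = 3
len [5+:9] = (word>>5) & 0x1ff = 47
flags [14+:18] = (word>>14) & 0x3ffff = 166000  ←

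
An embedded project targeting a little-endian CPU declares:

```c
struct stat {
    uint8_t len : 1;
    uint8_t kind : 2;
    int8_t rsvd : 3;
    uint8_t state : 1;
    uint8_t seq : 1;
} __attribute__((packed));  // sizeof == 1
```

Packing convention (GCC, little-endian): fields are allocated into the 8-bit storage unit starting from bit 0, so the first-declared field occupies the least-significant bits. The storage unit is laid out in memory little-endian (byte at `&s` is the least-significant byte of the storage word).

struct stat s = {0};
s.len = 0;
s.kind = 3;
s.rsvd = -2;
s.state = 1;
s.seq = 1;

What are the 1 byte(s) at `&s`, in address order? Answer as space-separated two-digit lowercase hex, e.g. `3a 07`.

f6

len (1b) val=0 bits=0x0 at bit 0: 0x00
kind (2b) val=3 bits=0x3 at bit 1: 0x06
rsvd (3b) val=-2 bits=0x6 at bit 3: 0x36
state (1b) val=1 bits=0x1 at bit 6: 0x76
seq (1b) val=1 bits=0x1 at bit 7: 0xf6
word = 0xf6 → little-endian bytes:
  [0]=0xf6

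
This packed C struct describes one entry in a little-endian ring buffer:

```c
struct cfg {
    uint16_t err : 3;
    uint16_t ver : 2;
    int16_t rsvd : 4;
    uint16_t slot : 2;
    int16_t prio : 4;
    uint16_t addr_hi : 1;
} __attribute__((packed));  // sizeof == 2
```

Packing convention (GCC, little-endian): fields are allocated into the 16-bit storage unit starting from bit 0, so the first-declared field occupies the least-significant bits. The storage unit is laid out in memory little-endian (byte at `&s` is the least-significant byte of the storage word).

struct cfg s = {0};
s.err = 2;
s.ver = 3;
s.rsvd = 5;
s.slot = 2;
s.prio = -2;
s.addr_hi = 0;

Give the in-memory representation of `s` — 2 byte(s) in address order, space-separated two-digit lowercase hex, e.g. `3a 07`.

[0+:3] err=2 & 0x7 = 0x2; word=0x0002
[3+:2] ver=3 & 0x3 = 0x3; word=0x001a
[5+:4] rsvd=5 & 0xf = 0x5; word=0x00ba
[9+:2] slot=2 & 0x3 = 0x2; word=0x04ba
[11+:4] prio=-2 & 0xf = 0xe; word=0x74ba
[15+:1] addr_hi=0 & 0x1 = 0x0; word=0x74ba
word = 0x74ba → little-endian bytes:
  [0]=0xba  [1]=0x74

ba 74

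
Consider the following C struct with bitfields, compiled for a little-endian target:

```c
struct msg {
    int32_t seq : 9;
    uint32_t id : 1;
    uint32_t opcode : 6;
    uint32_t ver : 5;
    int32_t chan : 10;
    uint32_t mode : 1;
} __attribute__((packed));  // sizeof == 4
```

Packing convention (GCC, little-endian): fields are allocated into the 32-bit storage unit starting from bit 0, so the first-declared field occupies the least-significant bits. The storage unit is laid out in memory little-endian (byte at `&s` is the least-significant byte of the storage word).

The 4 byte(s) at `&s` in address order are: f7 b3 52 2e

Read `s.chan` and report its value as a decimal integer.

370

[0]=0xf7 [1]=0xb3 [2]=0x52 [3]=0x2e (little-endian) → word 0x2e52b3f7
seq:9 @ bit 0 → (0x2e52b3f7>>0)&0x1ff = 0x1f7
id:1 @ bit 9 → (0x2e52b3f7>>9)&0x1 = 0x1
opcode:6 @ bit 10 → (0x2e52b3f7>>10)&0x3f = 0x2c
ver:5 @ bit 16 → (0x2e52b3f7>>16)&0x1f = 0x12
chan:10 @ bit 21 → (0x2e52b3f7>>21)&0x3ff = 0x172  ←
mode:1 @ bit 31 → (0x2e52b3f7>>31)&0x1 = 0x0
chan signed 10b, MSB=0: value = 370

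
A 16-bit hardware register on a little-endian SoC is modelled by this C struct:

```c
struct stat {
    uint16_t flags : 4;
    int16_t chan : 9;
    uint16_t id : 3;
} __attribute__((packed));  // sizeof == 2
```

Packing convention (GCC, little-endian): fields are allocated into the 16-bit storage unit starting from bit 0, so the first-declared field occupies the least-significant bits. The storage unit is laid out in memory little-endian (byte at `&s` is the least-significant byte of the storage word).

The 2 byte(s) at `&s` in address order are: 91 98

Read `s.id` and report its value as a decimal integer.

[0]=0x91 [1]=0x98 (little-endian) → word 0x9891
flags:4 @ bit 0 → (0x9891>>0)&0xf = 0x1
chan:9 @ bit 4 → (0x9891>>4)&0x1ff = 0x189
id:3 @ bit 13 → (0x9891>>13)&0x7 = 0x4  ←

4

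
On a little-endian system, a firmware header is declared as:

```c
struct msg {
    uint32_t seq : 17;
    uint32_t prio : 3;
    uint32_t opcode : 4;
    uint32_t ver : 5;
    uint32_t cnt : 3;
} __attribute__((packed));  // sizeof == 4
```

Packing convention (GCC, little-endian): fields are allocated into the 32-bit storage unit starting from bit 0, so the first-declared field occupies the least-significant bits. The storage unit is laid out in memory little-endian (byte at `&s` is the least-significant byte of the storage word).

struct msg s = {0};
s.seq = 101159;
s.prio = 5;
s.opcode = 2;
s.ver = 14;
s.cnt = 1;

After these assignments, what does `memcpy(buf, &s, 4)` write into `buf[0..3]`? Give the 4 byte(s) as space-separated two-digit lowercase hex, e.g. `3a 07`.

seq (17b) val=101159 bits=0x18b27 at bit 0: 0x00018b27
prio (3b) val=5 bits=0x5 at bit 17: 0x000b8b27
opcode (4b) val=2 bits=0x2 at bit 20: 0x002b8b27
ver (5b) val=14 bits=0xe at bit 24: 0x0e2b8b27
cnt (3b) val=1 bits=0x1 at bit 29: 0x2e2b8b27
word = 0x2e2b8b27 → little-endian bytes:
  [0]=0x27  [1]=0x8b  [2]=0x2b  [3]=0x2e

27 8b 2b 2e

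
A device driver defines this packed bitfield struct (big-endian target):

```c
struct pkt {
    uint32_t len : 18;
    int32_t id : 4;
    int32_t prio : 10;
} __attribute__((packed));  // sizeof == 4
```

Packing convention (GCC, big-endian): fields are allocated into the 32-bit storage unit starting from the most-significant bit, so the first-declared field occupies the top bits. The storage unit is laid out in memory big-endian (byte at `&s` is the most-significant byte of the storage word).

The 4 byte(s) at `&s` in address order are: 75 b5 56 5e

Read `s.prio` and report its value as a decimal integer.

[0]=0x75 [1]=0xb5 [2]=0x56 [3]=0x5e (big-endian) → word 0x75b5565e
len:18 @ bit 14 → (0x75b5565e>>14)&0x3ffff = 0x1d6d5
id:4 @ bit 10 → (0x75b5565e>>10)&0xf = 0x5
prio:10 @ bit 0 → (0x75b5565e>>0)&0x3ff = 0x25e  ←
prio signed 10b, MSB=1: 606 - 1024 = -418

-418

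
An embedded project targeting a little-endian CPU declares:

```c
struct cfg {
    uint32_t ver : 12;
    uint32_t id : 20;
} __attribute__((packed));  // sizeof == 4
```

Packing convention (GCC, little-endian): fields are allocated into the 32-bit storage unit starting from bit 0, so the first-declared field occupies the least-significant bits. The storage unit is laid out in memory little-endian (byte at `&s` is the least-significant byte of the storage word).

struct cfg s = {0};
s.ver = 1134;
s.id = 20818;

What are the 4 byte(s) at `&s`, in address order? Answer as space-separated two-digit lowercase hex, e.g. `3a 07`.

6e 24 15 05

[0+:12] ver=1134 & 0xfff = 0x46e; word=0x0000046e
[12+:20] id=20818 & 0xfffff = 0x5152; word=0x0515246e
word = 0x0515246e → little-endian bytes:
  [0]=0x6e  [1]=0x24  [2]=0x15  [3]=0x05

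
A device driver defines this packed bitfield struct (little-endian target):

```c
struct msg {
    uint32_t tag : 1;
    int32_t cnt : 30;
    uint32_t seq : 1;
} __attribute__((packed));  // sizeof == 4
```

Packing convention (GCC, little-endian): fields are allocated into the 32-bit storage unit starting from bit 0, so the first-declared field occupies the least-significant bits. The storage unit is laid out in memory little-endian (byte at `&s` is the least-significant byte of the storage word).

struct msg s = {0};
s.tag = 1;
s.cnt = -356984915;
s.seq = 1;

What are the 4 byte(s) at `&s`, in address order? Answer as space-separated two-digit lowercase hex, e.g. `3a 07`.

tag:1 = 1 → 0x1 << 0 → word 0x00000001
cnt:30 = -356984915 → 0x2ab8d7ad << 1 → word 0x5571af5b
seq:1 = 1 → 0x1 << 31 → word 0xd571af5b
word = 0xd571af5b → little-endian bytes:
  [0]=0x5b  [1]=0xaf  [2]=0x71  [3]=0xd5

5b af 71 d5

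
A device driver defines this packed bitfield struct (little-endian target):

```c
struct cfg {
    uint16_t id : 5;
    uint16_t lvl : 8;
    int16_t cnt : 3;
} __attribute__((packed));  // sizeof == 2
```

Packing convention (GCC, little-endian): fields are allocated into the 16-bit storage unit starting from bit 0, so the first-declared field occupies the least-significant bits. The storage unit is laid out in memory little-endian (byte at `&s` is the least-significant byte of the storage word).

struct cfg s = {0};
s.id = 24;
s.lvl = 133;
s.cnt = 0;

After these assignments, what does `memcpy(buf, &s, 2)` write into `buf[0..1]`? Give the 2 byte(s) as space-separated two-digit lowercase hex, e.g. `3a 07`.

id (5b) val=24 bits=0x18 at bit 0: 0x0018
lvl (8b) val=133 bits=0x85 at bit 5: 0x10b8
cnt (3b) val=0 bits=0x0 at bit 13: 0x10b8
word = 0x10b8 → little-endian bytes:
  [0]=0xb8  [1]=0x10

b8 10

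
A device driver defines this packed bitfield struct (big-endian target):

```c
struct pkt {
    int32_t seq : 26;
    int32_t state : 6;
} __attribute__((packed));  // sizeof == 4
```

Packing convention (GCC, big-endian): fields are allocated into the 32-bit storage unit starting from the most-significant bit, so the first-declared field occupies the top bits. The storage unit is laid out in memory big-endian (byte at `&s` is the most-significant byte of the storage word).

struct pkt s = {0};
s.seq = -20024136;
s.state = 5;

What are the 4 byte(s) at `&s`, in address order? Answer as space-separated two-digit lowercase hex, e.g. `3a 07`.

b3 9d 2e 05

[6+:26] seq=-20024136 & 0x3ffffff = 0x2ce74b8; word=0xb39d2e00
[0+:6] state=5 & 0x3f = 0x5; word=0xb39d2e05
word = 0xb39d2e05 → big-endian bytes:
  [0]=0xb3  [1]=0x9d  [2]=0x2e  [3]=0x05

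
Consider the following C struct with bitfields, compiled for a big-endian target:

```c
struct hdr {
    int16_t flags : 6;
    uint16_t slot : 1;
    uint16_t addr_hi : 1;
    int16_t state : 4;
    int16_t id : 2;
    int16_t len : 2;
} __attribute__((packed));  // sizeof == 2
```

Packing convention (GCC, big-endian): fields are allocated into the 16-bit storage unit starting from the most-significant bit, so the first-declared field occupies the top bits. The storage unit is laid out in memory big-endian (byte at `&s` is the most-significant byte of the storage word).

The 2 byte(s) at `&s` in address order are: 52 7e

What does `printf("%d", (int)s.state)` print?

7

[0]=0x52 [1]=0x7e (big-endian) → word 0x527e
flags:6 @ bit 10 → (0x527e>>10)&0x3f = 0x14
slot:1 @ bit 9 → (0x527e>>9)&0x1 = 0x1
addr_hi:1 @ bit 8 → (0x527e>>8)&0x1 = 0x0
state:4 @ bit 4 → (0x527e>>4)&0xf = 0x7  ←
id:2 @ bit 2 → (0x527e>>2)&0x3 = 0x3
len:2 @ bit 0 → (0x527e>>0)&0x3 = 0x2
state signed 4b, MSB=0: value = 7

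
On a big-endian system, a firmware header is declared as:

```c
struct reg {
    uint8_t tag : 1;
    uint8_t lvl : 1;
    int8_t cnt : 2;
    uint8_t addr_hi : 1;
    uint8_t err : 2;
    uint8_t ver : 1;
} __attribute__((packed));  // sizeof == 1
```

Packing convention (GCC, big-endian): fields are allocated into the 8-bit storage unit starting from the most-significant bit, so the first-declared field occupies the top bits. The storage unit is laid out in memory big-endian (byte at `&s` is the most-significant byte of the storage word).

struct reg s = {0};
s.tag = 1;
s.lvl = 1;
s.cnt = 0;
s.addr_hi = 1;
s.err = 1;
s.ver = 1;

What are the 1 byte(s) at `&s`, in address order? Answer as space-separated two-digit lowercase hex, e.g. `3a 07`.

cb

[7+:1] tag=1 & 0x1 = 0x1; word=0x80
[6+:1] lvl=1 & 0x1 = 0x1; word=0xc0
[4+:2] cnt=0 & 0x3 = 0x0; word=0xc0
[3+:1] addr_hi=1 & 0x1 = 0x1; word=0xc8
[1+:2] err=1 & 0x3 = 0x1; word=0xca
[0+:1] ver=1 & 0x1 = 0x1; word=0xcb
word = 0xcb → big-endian bytes:
  [0]=0xcb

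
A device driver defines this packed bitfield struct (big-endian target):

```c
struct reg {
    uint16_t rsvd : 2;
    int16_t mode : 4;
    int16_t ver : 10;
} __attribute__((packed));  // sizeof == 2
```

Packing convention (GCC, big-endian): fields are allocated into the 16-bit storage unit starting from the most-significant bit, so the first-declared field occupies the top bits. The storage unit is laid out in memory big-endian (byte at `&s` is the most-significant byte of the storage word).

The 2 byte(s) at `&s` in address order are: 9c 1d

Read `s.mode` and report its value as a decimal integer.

[0]=0x9c [1]=0x1d (big-endian) → word 0x9c1d
rsvd [14+:2] = (word>>14) & 0x3 = 2
mode [10+:4] = (word>>10) & 0xf = 7  ←
ver [0+:10] = (word>>0) & 0x3ff = 29
mode signed 4b, MSB=0: value = 7

7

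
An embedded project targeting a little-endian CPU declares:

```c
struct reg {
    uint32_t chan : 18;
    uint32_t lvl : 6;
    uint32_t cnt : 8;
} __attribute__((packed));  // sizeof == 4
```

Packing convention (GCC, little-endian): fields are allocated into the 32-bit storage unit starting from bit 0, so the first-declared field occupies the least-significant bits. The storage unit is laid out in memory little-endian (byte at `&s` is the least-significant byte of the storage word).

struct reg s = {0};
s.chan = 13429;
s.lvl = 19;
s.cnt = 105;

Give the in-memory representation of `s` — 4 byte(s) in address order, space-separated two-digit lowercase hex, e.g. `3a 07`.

chan (18b) val=13429 bits=0x3475 at bit 0: 0x00003475
lvl (6b) val=19 bits=0x13 at bit 18: 0x004c3475
cnt (8b) val=105 bits=0x69 at bit 24: 0x694c3475
word = 0x694c3475 → little-endian bytes:
  [0]=0x75  [1]=0x34  [2]=0x4c  [3]=0x69

75 34 4c 69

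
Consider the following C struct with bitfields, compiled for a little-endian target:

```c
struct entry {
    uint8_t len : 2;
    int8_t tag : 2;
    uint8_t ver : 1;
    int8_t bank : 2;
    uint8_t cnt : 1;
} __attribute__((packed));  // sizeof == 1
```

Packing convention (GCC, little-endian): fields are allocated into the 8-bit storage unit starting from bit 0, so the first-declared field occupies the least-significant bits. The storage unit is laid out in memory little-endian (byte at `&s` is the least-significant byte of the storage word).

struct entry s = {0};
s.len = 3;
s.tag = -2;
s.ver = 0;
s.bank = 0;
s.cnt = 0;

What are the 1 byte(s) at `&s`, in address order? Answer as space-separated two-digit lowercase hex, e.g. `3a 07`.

[0+:2] len=3 & 0x3 = 0x3; word=0x03
[2+:2] tag=-2 & 0x3 = 0x2; word=0x0b
[4+:1] ver=0 & 0x1 = 0x0; word=0x0b
[5+:2] bank=0 & 0x3 = 0x0; word=0x0b
[7+:1] cnt=0 & 0x1 = 0x0; word=0x0b
word = 0x0b → little-endian bytes:
  [0]=0x0b

0b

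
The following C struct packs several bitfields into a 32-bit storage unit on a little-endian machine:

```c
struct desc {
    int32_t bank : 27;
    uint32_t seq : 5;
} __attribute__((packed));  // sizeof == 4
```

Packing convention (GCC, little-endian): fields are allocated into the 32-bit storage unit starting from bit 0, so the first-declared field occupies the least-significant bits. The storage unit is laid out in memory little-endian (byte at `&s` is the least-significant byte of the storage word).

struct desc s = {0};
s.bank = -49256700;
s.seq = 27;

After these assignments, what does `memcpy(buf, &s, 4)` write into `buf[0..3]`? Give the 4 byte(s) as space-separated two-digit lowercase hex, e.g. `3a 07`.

bank (27b) val=-49256700 bits=0x5106704 at bit 0: 0x05106704
seq (5b) val=27 bits=0x1b at bit 27: 0xdd106704
word = 0xdd106704 → little-endian bytes:
  [0]=0x04  [1]=0x67  [2]=0x10  [3]=0xdd

04 67 10 dd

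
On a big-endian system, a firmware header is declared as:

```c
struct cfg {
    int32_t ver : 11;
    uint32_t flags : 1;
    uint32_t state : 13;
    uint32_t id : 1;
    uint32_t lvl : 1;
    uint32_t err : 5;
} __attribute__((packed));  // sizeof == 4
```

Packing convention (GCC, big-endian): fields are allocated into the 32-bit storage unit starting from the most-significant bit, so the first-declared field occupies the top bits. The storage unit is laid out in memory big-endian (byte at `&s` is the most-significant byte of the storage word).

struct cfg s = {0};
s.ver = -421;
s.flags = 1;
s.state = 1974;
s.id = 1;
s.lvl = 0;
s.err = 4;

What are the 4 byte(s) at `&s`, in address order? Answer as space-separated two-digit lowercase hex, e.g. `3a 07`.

cb 73 db 44

ver (11b) val=-421 bits=0x65b at bit 21: 0xcb600000
flags (1b) val=1 bits=0x1 at bit 20: 0xcb700000
state (13b) val=1974 bits=0x7b6 at bit 7: 0xcb73db00
id (1b) val=1 bits=0x1 at bit 6: 0xcb73db40
lvl (1b) val=0 bits=0x0 at bit 5: 0xcb73db40
err (5b) val=4 bits=0x4 at bit 0: 0xcb73db44
word = 0xcb73db44 → big-endian bytes:
  [0]=0xcb  [1]=0x73  [2]=0xdb  [3]=0x44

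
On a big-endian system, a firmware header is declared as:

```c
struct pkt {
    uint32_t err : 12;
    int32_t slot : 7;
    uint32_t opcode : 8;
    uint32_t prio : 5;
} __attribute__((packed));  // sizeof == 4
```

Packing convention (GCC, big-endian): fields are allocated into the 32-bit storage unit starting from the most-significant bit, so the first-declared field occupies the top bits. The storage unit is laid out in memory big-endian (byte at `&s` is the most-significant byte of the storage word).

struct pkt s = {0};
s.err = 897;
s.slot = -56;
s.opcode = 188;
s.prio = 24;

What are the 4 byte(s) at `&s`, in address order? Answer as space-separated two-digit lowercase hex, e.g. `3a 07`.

[20+:12] err=897 & 0xfff = 0x381; word=0x38100000
[13+:7] slot=-56 & 0x7f = 0x48; word=0x38190000
[5+:8] opcode=188 & 0xff = 0xbc; word=0x38191780
[0+:5] prio=24 & 0x1f = 0x18; word=0x38191798
word = 0x38191798 → big-endian bytes:
  [0]=0x38  [1]=0x19  [2]=0x17  [3]=0x98

38 19 17 98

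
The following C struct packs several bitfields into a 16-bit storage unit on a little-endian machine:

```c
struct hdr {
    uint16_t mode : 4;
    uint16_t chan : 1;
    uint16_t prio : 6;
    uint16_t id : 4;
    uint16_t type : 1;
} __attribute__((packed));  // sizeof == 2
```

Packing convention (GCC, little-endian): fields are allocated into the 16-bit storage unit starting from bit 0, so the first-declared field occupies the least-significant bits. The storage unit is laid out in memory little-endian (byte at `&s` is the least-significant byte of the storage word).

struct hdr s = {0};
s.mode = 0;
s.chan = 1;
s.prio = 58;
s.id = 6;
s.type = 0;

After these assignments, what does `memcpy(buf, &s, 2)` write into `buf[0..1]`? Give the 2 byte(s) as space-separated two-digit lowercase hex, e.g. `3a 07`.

mode:4 = 0 → 0x0 << 0 → word 0x0000
chan:1 = 1 → 0x1 << 4 → word 0x0010
prio:6 = 58 → 0x3a << 5 → word 0x0750
id:4 = 6 → 0x6 << 11 → word 0x3750
type:1 = 0 → 0x0 << 15 → word 0x3750
word = 0x3750 → little-endian bytes:
  [0]=0x50  [1]=0x37

50 37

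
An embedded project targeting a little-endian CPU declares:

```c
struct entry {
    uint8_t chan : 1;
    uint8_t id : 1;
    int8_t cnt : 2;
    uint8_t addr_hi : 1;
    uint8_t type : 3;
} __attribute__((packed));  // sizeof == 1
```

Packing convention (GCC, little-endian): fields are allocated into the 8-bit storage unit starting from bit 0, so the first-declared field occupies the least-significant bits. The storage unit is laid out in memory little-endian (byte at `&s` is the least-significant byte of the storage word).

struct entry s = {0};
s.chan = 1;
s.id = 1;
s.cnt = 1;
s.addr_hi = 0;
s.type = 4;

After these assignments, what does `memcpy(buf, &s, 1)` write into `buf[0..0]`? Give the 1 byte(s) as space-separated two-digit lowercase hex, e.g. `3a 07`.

87

chan (1b) val=1 bits=0x1 at bit 0: 0x01
id (1b) val=1 bits=0x1 at bit 1: 0x03
cnt (2b) val=1 bits=0x1 at bit 2: 0x07
addr_hi (1b) val=0 bits=0x0 at bit 4: 0x07
type (3b) val=4 bits=0x4 at bit 5: 0x87
word = 0x87 → little-endian bytes:
  [0]=0x87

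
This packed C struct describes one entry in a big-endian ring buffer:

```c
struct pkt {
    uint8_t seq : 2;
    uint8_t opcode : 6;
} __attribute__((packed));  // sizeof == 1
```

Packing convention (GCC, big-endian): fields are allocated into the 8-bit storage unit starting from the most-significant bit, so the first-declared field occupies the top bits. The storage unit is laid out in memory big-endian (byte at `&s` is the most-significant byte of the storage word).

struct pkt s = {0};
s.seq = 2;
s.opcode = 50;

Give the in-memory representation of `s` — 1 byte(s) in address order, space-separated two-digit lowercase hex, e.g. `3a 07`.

seq:2 = 2 → 0x2 << 6 → word 0x80
opcode:6 = 50 → 0x32 << 0 → word 0xb2
word = 0xb2 → big-endian bytes:
  [0]=0xb2

b2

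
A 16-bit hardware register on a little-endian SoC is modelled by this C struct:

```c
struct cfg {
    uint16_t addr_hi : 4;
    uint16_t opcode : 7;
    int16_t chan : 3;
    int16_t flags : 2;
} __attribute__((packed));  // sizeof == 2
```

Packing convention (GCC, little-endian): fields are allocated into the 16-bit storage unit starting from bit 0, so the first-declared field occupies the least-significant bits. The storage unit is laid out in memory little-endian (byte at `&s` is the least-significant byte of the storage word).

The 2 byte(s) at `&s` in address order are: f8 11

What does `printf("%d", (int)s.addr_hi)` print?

8

[0]=0xf8 [1]=0x11 (little-endian) → word 0x11f8
addr_hi [0+:4] = (word>>0) & 0xf = 8  ←
opcode [4+:7] = (word>>4) & 0x7f = 31
chan [11+:3] = (word>>11) & 0x7 = 2
flags [14+:2] = (word>>14) & 0x3 = 0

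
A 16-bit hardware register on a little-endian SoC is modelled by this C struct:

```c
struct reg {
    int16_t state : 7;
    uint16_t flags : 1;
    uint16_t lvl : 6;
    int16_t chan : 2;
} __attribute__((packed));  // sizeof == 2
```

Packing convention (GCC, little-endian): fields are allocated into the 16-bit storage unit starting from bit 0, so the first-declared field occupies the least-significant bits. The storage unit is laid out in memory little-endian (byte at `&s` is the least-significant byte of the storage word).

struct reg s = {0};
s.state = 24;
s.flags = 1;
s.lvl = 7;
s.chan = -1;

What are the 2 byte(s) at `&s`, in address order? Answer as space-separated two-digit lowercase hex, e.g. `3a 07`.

98 c7

state:7 = 24 → 0x18 << 0 → word 0x0018
flags:1 = 1 → 0x1 << 7 → word 0x0098
lvl:6 = 7 → 0x7 << 8 → word 0x0798
chan:2 = -1 → 0x3 << 14 → word 0xc798
word = 0xc798 → little-endian bytes:
  [0]=0x98  [1]=0xc7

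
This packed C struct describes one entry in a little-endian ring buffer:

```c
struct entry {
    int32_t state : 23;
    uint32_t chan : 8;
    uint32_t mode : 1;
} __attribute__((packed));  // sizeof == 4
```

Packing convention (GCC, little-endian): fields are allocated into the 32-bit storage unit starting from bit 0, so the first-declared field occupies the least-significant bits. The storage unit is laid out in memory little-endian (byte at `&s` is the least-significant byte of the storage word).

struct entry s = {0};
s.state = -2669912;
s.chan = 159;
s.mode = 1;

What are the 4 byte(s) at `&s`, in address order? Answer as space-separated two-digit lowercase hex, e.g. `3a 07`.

a8 42 d7 cf

[0+:23] state=-2669912 & 0x7fffff = 0x5742a8; word=0x005742a8
[23+:8] chan=159 & 0xff = 0x9f; word=0x4fd742a8
[31+:1] mode=1 & 0x1 = 0x1; word=0xcfd742a8
word = 0xcfd742a8 → little-endian bytes:
  [0]=0xa8  [1]=0x42  [2]=0xd7  [3]=0xcf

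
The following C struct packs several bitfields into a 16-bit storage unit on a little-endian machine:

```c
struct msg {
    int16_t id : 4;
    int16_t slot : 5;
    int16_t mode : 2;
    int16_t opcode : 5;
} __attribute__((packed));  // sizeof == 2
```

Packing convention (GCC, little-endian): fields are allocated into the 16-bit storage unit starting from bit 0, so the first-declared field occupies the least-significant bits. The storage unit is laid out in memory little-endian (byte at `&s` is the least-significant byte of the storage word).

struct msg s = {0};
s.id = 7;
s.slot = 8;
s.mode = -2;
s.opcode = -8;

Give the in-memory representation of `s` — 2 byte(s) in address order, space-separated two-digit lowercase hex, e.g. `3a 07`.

87 c4

[0+:4] id=7 & 0xf = 0x7; word=0x0007
[4+:5] slot=8 & 0x1f = 0x8; word=0x0087
[9+:2] mode=-2 & 0x3 = 0x2; word=0x0487
[11+:5] opcode=-8 & 0x1f = 0x18; word=0xc487
word = 0xc487 → little-endian bytes:
  [0]=0x87  [1]=0xc4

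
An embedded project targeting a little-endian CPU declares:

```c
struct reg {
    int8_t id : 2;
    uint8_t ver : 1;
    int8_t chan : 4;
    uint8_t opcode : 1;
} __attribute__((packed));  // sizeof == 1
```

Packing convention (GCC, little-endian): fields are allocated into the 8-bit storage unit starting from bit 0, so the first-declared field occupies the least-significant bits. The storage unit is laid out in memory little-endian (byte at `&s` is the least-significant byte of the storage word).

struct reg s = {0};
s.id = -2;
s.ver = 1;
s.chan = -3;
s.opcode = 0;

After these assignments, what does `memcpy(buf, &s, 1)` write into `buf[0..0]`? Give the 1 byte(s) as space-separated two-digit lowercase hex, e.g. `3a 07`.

6e

id (2b) val=-2 bits=0x2 at bit 0: 0x02
ver (1b) val=1 bits=0x1 at bit 2: 0x06
chan (4b) val=-3 bits=0xd at bit 3: 0x6e
opcode (1b) val=0 bits=0x0 at bit 7: 0x6e
word = 0x6e → little-endian bytes:
  [0]=0x6e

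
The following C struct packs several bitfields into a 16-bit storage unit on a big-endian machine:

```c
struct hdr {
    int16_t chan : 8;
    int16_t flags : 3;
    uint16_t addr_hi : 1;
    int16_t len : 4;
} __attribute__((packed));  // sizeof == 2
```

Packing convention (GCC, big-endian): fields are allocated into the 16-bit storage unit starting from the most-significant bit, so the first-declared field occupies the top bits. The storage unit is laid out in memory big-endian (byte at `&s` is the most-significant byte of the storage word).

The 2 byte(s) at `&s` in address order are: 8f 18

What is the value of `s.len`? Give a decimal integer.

-8

[0]=0x8f [1]=0x18 (big-endian) → word 0x8f18
chan:8 @ bit 8 → (0x8f18>>8)&0xff = 0x8f
flags:3 @ bit 5 → (0x8f18>>5)&0x7 = 0x0
addr_hi:1 @ bit 4 → (0x8f18>>4)&0x1 = 0x1
len:4 @ bit 0 → (0x8f18>>0)&0xf = 0x8  ←
len signed 4b, MSB=1: 8 - 16 = -8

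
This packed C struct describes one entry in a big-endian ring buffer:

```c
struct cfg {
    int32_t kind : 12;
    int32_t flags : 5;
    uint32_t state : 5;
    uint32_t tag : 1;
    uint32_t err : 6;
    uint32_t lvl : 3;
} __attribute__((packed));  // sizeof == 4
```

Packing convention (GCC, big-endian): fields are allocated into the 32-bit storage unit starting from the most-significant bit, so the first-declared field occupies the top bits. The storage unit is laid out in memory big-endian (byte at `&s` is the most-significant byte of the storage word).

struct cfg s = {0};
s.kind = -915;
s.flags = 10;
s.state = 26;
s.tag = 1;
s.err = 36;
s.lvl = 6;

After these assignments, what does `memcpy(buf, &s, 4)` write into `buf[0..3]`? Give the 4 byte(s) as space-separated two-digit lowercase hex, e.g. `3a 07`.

c6 d5 6b 26

kind:12 = -915 → 0xc6d << 20 → word 0xc6d00000
flags:5 = 10 → 0xa << 15 → word 0xc6d50000
state:5 = 26 → 0x1a << 10 → word 0xc6d56800
tag:1 = 1 → 0x1 << 9 → word 0xc6d56a00
err:6 = 36 → 0x24 << 3 → word 0xc6d56b20
lvl:3 = 6 → 0x6 << 0 → word 0xc6d56b26
word = 0xc6d56b26 → big-endian bytes:
  [0]=0xc6  [1]=0xd5  [2]=0x6b  [3]=0x26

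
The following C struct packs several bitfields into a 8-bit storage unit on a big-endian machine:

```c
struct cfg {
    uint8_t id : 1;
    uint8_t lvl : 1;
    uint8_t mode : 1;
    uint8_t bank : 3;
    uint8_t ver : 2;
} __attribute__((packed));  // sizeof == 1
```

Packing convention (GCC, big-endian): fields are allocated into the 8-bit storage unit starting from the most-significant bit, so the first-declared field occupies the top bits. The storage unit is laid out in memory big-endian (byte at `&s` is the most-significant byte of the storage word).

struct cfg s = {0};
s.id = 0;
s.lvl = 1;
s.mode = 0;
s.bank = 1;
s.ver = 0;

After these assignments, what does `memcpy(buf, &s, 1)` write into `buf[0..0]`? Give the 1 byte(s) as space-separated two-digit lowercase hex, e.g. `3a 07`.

44

[7+:1] id=0 & 0x1 = 0x0; word=0x00
[6+:1] lvl=1 & 0x1 = 0x1; word=0x40
[5+:1] mode=0 & 0x1 = 0x0; word=0x40
[2+:3] bank=1 & 0x7 = 0x1; word=0x44
[0+:2] ver=0 & 0x3 = 0x0; word=0x44
word = 0x44 → big-endian bytes:
  [0]=0x44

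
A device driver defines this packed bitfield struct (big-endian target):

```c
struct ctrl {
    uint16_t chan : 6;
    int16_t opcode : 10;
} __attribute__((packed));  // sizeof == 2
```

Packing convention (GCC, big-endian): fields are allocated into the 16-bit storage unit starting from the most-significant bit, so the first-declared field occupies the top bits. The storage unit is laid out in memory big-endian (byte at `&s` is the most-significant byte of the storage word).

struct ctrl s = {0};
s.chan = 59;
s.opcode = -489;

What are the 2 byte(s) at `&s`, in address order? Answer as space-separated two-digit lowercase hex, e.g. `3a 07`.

chan (6b) val=59 bits=0x3b at bit 10: 0xec00
opcode (10b) val=-489 bits=0x217 at bit 0: 0xee17
word = 0xee17 → big-endian bytes:
  [0]=0xee  [1]=0x17

ee 17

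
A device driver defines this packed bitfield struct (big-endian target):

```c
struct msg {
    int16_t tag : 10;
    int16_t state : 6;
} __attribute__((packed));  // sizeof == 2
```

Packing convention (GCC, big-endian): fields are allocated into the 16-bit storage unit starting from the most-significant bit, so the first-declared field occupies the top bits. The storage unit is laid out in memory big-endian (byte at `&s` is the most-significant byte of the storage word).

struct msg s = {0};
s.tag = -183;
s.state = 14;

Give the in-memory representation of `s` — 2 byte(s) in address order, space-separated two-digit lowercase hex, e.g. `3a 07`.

d2 4e

tag:10 = -183 → 0x349 << 6 → word 0xd240
state:6 = 14 → 0xe << 0 → word 0xd24e
word = 0xd24e → big-endian bytes:
  [0]=0xd2  [1]=0x4e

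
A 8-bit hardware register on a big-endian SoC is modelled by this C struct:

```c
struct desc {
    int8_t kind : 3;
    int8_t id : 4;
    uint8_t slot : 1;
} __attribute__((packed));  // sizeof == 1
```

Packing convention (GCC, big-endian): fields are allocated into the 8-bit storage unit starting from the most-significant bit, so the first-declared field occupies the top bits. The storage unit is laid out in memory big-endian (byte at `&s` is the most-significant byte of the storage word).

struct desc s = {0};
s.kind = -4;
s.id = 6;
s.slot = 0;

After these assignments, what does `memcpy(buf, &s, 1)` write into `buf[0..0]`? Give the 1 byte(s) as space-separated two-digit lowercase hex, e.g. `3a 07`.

8c

kind:3 = -4 → 0x4 << 5 → word 0x80
id:4 = 6 → 0x6 << 1 → word 0x8c
slot:1 = 0 → 0x0 << 0 → word 0x8c
word = 0x8c → big-endian bytes:
  [0]=0x8c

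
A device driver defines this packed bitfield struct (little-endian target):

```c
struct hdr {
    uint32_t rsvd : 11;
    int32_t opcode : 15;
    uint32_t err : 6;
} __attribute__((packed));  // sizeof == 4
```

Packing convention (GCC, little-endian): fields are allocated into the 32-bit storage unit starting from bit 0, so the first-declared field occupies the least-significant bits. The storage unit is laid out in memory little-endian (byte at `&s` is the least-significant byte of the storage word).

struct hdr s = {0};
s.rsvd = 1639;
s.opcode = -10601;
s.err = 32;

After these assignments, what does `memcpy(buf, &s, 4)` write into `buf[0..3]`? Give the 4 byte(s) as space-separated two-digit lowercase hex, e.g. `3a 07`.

rsvd (11b) val=1639 bits=0x667 at bit 0: 0x00000667
opcode (15b) val=-10601 bits=0x5697 at bit 11: 0x02b4be67
err (6b) val=32 bits=0x20 at bit 26: 0x82b4be67
word = 0x82b4be67 → little-endian bytes:
  [0]=0x67  [1]=0xbe  [2]=0xb4  [3]=0x82

67 be b4 82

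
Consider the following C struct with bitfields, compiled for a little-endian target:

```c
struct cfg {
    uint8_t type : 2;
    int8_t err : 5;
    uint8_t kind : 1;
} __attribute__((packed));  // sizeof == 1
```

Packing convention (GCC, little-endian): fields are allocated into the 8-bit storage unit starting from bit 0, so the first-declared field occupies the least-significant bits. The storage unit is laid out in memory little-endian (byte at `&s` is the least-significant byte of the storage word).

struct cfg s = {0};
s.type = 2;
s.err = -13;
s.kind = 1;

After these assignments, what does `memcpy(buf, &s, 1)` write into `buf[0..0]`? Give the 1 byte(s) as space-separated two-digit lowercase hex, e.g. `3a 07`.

type (2b) val=2 bits=0x2 at bit 0: 0x02
err (5b) val=-13 bits=0x13 at bit 2: 0x4e
kind (1b) val=1 bits=0x1 at bit 7: 0xce
word = 0xce → little-endian bytes:
  [0]=0xce

ce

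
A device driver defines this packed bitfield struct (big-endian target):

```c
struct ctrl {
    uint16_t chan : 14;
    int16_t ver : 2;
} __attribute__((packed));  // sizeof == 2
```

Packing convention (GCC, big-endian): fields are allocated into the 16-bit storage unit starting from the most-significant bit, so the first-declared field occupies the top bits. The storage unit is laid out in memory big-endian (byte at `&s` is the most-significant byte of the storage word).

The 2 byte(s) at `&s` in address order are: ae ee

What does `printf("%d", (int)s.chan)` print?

[0]=0xae [1]=0xee (big-endian) → word 0xaeee
chan [2+:14] = (word>>2) & 0x3fff = 11195  ←
ver [0+:2] = (word>>0) & 0x3 = 2

11195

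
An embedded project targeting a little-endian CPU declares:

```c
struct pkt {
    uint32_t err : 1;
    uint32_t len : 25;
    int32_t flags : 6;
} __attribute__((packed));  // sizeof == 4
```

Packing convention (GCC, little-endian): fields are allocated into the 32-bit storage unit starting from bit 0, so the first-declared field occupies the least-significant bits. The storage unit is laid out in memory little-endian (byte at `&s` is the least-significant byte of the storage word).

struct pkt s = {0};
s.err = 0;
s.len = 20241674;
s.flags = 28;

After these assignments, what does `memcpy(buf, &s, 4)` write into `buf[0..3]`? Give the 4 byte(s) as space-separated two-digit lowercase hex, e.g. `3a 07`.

14 ba 69 72

[0+:1] err=0 & 0x1 = 0x0; word=0x00000000
[1+:25] len=20241674 & 0x1ffffff = 0x134dd0a; word=0x0269ba14
[26+:6] flags=28 & 0x3f = 0x1c; word=0x7269ba14
word = 0x7269ba14 → little-endian bytes:
  [0]=0x14  [1]=0xba  [2]=0x69  [3]=0x72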